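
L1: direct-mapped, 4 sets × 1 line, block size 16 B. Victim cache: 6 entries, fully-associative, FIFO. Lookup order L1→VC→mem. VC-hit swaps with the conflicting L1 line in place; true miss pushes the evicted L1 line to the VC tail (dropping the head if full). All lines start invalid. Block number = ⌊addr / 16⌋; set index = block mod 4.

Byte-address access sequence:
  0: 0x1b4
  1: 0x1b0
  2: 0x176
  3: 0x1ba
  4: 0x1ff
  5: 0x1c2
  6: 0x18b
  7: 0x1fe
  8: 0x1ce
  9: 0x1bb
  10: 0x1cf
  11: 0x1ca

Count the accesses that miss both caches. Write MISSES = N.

MISSES = 5

0: 0x1b4 (blk 27, set 3) → MISS  vc=[]
1: 0x1b0 (blk 27, set 3) → L1-HIT  vc=[]
2: 0x176 (blk 23, set 3) → MISS  vc=[27]
3: 0x1ba (blk 27, set 3) → VC-HIT  vc=[23]
4: 0x1ff (blk 31, set 3) → MISS  vc=[23, 27]
5: 0x1c2 (blk 28, set 0) → MISS  vc=[23, 27]
6: 0x18b (blk 24, set 0) → MISS  vc=[23, 27, 28]
7: 0x1fe (blk 31, set 3) → L1-HIT  vc=[23, 27, 28]
8: 0x1ce (blk 28, set 0) → VC-HIT  vc=[23, 27, 24]
9: 0x1bb (blk 27, set 3) → VC-HIT  vc=[23, 31, 24]
10: 0x1cf (blk 28, set 0) → L1-HIT  vc=[23, 31, 24]
11: 0x1ca (blk 28, set 0) → L1-HIT  vc=[23, 31, 24]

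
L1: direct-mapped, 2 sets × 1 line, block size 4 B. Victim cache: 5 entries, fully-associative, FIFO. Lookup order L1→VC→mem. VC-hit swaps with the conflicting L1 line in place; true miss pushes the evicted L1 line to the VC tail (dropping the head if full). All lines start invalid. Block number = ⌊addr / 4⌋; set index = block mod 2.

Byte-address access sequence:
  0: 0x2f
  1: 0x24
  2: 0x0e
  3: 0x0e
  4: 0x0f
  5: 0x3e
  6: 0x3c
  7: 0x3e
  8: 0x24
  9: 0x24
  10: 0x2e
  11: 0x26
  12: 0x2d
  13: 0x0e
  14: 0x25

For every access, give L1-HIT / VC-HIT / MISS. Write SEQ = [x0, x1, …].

SEQ = [MISS, MISS, MISS, L1-HIT, L1-HIT, MISS, L1-HIT, L1-HIT, VC-HIT, L1-HIT, VC-HIT, VC-HIT, VC-HIT, VC-HIT, VC-HIT]

0: 0x2f (blk 11, set 1) → MISS  vc=[]
1: 0x24 (blk 9, set 1) → MISS  vc=[11]
2: 0xe (blk 3, set 1) → MISS  vc=[11, 9]
3: 0xe (blk 3, set 1) → L1-HIT  vc=[11, 9]
4: 0xf (blk 3, set 1) → L1-HIT  vc=[11, 9]
5: 0x3e (blk 15, set 1) → MISS  vc=[11, 9, 3]
6: 0x3c (blk 15, set 1) → L1-HIT  vc=[11, 9, 3]
7: 0x3e (blk 15, set 1) → L1-HIT  vc=[11, 9, 3]
8: 0x24 (blk 9, set 1) → VC-HIT  vc=[11, 15, 3]
9: 0x24 (blk 9, set 1) → L1-HIT  vc=[11, 15, 3]
10: 0x2e (blk 11, set 1) → VC-HIT  vc=[9, 15, 3]
11: 0x26 (blk 9, set 1) → VC-HIT  vc=[11, 15, 3]
12: 0x2d (blk 11, set 1) → VC-HIT  vc=[9, 15, 3]
13: 0xe (blk 3, set 1) → VC-HIT  vc=[9, 15, 11]
14: 0x25 (blk 9, set 1) → VC-HIT  vc=[3, 15, 11]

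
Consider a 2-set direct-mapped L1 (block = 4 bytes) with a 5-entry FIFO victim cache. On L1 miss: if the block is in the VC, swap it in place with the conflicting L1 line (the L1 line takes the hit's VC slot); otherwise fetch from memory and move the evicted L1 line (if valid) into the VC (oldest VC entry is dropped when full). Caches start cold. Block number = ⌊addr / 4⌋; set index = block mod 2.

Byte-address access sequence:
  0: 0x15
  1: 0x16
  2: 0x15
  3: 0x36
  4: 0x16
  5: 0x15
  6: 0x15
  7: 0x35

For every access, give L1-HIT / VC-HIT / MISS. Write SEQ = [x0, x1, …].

SEQ = [MISS, L1-HIT, L1-HIT, MISS, VC-HIT, L1-HIT, L1-HIT, VC-HIT]

#0 0x15→b5/s1 MISS; vc=[]
#1 0x16→b5/s1 L1-HIT; vc=[]
#2 0x15→b5/s1 L1-HIT; vc=[]
#3 0x36→b13/s1 MISS; vc=[5]
#4 0x16→b5/s1 VC-HIT; vc=[13]
#5 0x15→b5/s1 L1-HIT; vc=[13]
#6 0x15→b5/s1 L1-HIT; vc=[13]
#7 0x35→b13/s1 VC-HIT; vc=[5]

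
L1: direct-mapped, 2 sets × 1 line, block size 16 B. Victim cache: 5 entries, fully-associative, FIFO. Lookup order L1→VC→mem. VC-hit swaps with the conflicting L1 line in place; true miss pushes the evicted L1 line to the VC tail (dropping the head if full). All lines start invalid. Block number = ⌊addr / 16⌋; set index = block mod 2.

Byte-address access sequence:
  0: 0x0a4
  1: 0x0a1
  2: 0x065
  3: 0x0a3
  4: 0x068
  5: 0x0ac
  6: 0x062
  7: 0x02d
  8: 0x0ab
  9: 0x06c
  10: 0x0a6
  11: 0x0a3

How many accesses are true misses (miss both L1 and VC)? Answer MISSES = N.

  [0] addr=0xa4 blk=10 s=0: MISS | VC []
  [1] addr=0xa1 blk=10 s=0: L1-HIT | VC []
  [2] addr=0x65 blk=6 s=0: MISS | VC [10]
  [3] addr=0xa3 blk=10 s=0: VC-HIT | VC [6]
  [4] addr=0x68 blk=6 s=0: VC-HIT | VC [10]
  [5] addr=0xac blk=10 s=0: VC-HIT | VC [6]
  [6] addr=0x62 blk=6 s=0: VC-HIT | VC [10]
  [7] addr=0x2d blk=2 s=0: MISS | VC [10, 6]
  [8] addr=0xab blk=10 s=0: VC-HIT | VC [2, 6]
  [9] addr=0x6c blk=6 s=0: VC-HIT | VC [2, 10]
  [10] addr=0xa6 blk=10 s=0: VC-HIT | VC [2, 6]
  [11] addr=0xa3 blk=10 s=0: L1-HIT | VC [2, 6]

MISSES = 3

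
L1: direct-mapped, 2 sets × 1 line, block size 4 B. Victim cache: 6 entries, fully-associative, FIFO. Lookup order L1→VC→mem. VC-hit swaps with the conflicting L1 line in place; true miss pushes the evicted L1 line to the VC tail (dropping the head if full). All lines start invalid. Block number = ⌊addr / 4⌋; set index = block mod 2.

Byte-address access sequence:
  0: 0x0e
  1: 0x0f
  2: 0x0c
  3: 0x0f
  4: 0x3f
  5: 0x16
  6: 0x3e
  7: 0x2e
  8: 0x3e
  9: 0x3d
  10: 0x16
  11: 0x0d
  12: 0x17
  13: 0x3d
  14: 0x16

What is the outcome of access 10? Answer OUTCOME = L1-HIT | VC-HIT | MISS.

OUTCOME = VC-HIT

#0 0xe→b3/s1 MISS; vc=[]
#1 0xf→b3/s1 L1-HIT; vc=[]
#2 0xc→b3/s1 L1-HIT; vc=[]
#3 0xf→b3/s1 L1-HIT; vc=[]
#4 0x3f→b15/s1 MISS; vc=[3]
#5 0x16→b5/s1 MISS; vc=[3,15]
#6 0x3e→b15/s1 VC-HIT; vc=[3,5]
#7 0x2e→b11/s1 MISS; vc=[3,5,15]
#8 0x3e→b15/s1 VC-HIT; vc=[3,5,11]
#9 0x3d→b15/s1 L1-HIT; vc=[3,5,11]
#10 0x16→b5/s1 VC-HIT; vc=[3,15,11]
#11 0xd→b3/s1 VC-HIT; vc=[5,15,11]
#12 0x17→b5/s1 VC-HIT; vc=[3,15,11]
#13 0x3d→b15/s1 VC-HIT; vc=[3,5,11]
#14 0x16→b5/s1 VC-HIT; vc=[3,15,11]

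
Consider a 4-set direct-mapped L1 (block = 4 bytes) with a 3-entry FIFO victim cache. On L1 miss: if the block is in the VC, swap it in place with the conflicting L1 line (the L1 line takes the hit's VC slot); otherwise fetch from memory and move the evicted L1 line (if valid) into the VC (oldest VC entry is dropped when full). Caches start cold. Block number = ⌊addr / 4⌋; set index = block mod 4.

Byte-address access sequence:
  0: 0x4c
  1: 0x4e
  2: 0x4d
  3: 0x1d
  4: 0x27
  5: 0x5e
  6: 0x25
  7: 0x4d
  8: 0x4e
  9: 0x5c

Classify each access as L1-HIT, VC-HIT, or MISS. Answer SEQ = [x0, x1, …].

0: 0x4c (blk 19, set 3) → MISS  vc=[]
1: 0x4e (blk 19, set 3) → L1-HIT  vc=[]
2: 0x4d (blk 19, set 3) → L1-HIT  vc=[]
3: 0x1d (blk 7, set 3) → MISS  vc=[19]
4: 0x27 (blk 9, set 1) → MISS  vc=[19]
5: 0x5e (blk 23, set 3) → MISS  vc=[19, 7]
6: 0x25 (blk 9, set 1) → L1-HIT  vc=[19, 7]
7: 0x4d (blk 19, set 3) → VC-HIT  vc=[23, 7]
8: 0x4e (blk 19, set 3) → L1-HIT  vc=[23, 7]
9: 0x5c (blk 23, set 3) → VC-HIT  vc=[19, 7]

SEQ = [MISS, L1-HIT, L1-HIT, MISS, MISS, MISS, L1-HIT, VC-HIT, L1-HIT, VC-HIT]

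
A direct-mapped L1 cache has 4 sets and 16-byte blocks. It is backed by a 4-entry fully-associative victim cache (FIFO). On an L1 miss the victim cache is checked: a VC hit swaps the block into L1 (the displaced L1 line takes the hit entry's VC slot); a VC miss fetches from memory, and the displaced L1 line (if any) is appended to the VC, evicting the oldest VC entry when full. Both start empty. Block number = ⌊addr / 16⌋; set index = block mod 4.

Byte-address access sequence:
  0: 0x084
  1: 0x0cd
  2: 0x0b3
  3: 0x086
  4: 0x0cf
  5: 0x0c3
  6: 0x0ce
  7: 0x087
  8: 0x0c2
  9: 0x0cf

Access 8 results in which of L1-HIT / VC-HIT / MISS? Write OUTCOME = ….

  [0] addr=0x84 blk=8 s=0: MISS | VC []
  [1] addr=0xcd blk=12 s=0: MISS | VC [8]
  [2] addr=0xb3 blk=11 s=3: MISS | VC [8]
  [3] addr=0x86 blk=8 s=0: VC-HIT | VC [12]
  [4] addr=0xcf blk=12 s=0: VC-HIT | VC [8]
  [5] addr=0xc3 blk=12 s=0: L1-HIT | VC [8]
  [6] addr=0xce blk=12 s=0: L1-HIT | VC [8]
  [7] addr=0x87 blk=8 s=0: VC-HIT | VC [12]
  [8] addr=0xc2 blk=12 s=0: VC-HIT | VC [8]
  [9] addr=0xcf blk=12 s=0: L1-HIT | VC [8]

OUTCOME = VC-HIT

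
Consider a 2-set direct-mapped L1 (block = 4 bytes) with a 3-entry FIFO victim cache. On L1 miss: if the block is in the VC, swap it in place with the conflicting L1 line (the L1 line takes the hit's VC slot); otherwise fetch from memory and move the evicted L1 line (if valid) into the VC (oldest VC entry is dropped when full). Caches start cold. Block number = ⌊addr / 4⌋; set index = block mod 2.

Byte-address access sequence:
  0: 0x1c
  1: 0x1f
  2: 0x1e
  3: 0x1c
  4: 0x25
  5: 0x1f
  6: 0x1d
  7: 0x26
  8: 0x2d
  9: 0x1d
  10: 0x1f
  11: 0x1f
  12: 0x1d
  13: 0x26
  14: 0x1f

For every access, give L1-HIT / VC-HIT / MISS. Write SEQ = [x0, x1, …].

  [0] addr=0x1c blk=7 s=1: MISS | VC []
  [1] addr=0x1f blk=7 s=1: L1-HIT | VC []
  [2] addr=0x1e blk=7 s=1: L1-HIT | VC []
  [3] addr=0x1c blk=7 s=1: L1-HIT | VC []
  [4] addr=0x25 blk=9 s=1: MISS | VC [7]
  [5] addr=0x1f blk=7 s=1: VC-HIT | VC [9]
  [6] addr=0x1d blk=7 s=1: L1-HIT | VC [9]
  [7] addr=0x26 blk=9 s=1: VC-HIT | VC [7]
  [8] addr=0x2d blk=11 s=1: MISS | VC [7, 9]
  [9] addr=0x1d blk=7 s=1: VC-HIT | VC [11, 9]
  [10] addr=0x1f blk=7 s=1: L1-HIT | VC [11, 9]
  [11] addr=0x1f blk=7 s=1: L1-HIT | VC [11, 9]
  [12] addr=0x1d blk=7 s=1: L1-HIT | VC [11, 9]
  [13] addr=0x26 blk=9 s=1: VC-HIT | VC [11, 7]
  [14] addr=0x1f blk=7 s=1: VC-HIT | VC [11, 9]

SEQ = [MISS, L1-HIT, L1-HIT, L1-HIT, MISS, VC-HIT, L1-HIT, VC-HIT, MISS, VC-HIT, L1-HIT, L1-HIT, L1-HIT, VC-HIT, VC-HIT]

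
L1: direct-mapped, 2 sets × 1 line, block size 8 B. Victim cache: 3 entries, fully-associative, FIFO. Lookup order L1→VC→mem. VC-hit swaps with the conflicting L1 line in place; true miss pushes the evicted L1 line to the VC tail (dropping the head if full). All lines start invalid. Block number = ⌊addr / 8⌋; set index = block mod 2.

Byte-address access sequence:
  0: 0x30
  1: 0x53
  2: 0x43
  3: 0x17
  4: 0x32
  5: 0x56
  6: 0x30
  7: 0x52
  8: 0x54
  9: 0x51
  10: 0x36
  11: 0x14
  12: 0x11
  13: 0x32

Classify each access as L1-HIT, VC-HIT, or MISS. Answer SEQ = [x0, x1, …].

  [0] addr=0x30 blk=6 s=0: MISS | VC []
  [1] addr=0x53 blk=10 s=0: MISS | VC [6]
  [2] addr=0x43 blk=8 s=0: MISS | VC [6, 10]
  [3] addr=0x17 blk=2 s=0: MISS | VC [6, 10, 8]
  [4] addr=0x32 blk=6 s=0: VC-HIT | VC [2, 10, 8]
  [5] addr=0x56 blk=10 s=0: VC-HIT | VC [2, 6, 8]
  [6] addr=0x30 blk=6 s=0: VC-HIT | VC [2, 10, 8]
  [7] addr=0x52 blk=10 s=0: VC-HIT | VC [2, 6, 8]
  [8] addr=0x54 blk=10 s=0: L1-HIT | VC [2, 6, 8]
  [9] addr=0x51 blk=10 s=0: L1-HIT | VC [2, 6, 8]
  [10] addr=0x36 blk=6 s=0: VC-HIT | VC [2, 10, 8]
  [11] addr=0x14 blk=2 s=0: VC-HIT | VC [6, 10, 8]
  [12] addr=0x11 blk=2 s=0: L1-HIT | VC [6, 10, 8]
  [13] addr=0x32 blk=6 s=0: VC-HIT | VC [2, 10, 8]

SEQ = [MISS, MISS, MISS, MISS, VC-HIT, VC-HIT, VC-HIT, VC-HIT, L1-HIT, L1-HIT, VC-HIT, VC-HIT, L1-HIT, VC-HIT]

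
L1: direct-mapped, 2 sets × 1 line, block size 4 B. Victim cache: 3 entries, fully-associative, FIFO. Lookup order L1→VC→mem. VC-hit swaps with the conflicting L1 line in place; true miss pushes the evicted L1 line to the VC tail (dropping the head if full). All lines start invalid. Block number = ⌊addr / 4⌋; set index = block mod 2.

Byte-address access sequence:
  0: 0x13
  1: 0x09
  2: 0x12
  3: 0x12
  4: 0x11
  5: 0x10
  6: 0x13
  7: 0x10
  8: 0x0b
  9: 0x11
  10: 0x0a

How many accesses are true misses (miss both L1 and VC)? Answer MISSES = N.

#0 0x13→b4/s0 MISS; vc=[]
#1 0x9→b2/s0 MISS; vc=[4]
#2 0x12→b4/s0 VC-HIT; vc=[2]
#3 0x12→b4/s0 L1-HIT; vc=[2]
#4 0x11→b4/s0 L1-HIT; vc=[2]
#5 0x10→b4/s0 L1-HIT; vc=[2]
#6 0x13→b4/s0 L1-HIT; vc=[2]
#7 0x10→b4/s0 L1-HIT; vc=[2]
#8 0xb→b2/s0 VC-HIT; vc=[4]
#9 0x11→b4/s0 VC-HIT; vc=[2]
#10 0xa→b2/s0 VC-HIT; vc=[4]

MISSES = 2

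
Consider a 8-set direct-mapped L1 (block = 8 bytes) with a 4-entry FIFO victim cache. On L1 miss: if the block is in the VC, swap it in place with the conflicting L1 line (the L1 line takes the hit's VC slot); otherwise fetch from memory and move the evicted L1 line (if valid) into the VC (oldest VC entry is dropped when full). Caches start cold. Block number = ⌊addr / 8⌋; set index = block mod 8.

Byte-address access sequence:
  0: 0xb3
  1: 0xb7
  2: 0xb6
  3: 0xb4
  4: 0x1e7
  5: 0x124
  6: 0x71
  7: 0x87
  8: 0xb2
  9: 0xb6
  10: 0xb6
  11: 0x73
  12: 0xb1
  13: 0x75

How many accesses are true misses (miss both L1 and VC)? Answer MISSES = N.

MISSES = 5

  [0] addr=0xb3 blk=22 s=6: MISS | VC []
  [1] addr=0xb7 blk=22 s=6: L1-HIT | VC []
  [2] addr=0xb6 blk=22 s=6: L1-HIT | VC []
  [3] addr=0xb4 blk=22 s=6: L1-HIT | VC []
  [4] addr=0x1e7 blk=60 s=4: MISS | VC []
  [5] addr=0x124 blk=36 s=4: MISS | VC [60]
  [6] addr=0x71 blk=14 s=6: MISS | VC [60, 22]
  [7] addr=0x87 blk=16 s=0: MISS | VC [60, 22]
  [8] addr=0xb2 blk=22 s=6: VC-HIT | VC [60, 14]
  [9] addr=0xb6 blk=22 s=6: L1-HIT | VC [60, 14]
  [10] addr=0xb6 blk=22 s=6: L1-HIT | VC [60, 14]
  [11] addr=0x73 blk=14 s=6: VC-HIT | VC [60, 22]
  [12] addr=0xb1 blk=22 s=6: VC-HIT | VC [60, 14]
  [13] addr=0x75 blk=14 s=6: VC-HIT | VC [60, 22]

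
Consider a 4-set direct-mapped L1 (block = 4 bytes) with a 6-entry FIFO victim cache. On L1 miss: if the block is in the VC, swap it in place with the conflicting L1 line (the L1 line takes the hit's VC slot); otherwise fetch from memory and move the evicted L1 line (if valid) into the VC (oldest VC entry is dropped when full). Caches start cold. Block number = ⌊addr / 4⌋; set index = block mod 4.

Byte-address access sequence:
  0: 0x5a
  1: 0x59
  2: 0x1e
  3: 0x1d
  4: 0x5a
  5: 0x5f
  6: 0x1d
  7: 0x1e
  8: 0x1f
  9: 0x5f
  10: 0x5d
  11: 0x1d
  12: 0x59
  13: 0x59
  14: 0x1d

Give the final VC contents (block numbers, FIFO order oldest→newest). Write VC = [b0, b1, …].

VC = [23]

0: 0x5a (blk 22, set 2) → MISS  vc=[]
1: 0x59 (blk 22, set 2) → L1-HIT  vc=[]
2: 0x1e (blk 7, set 3) → MISS  vc=[]
3: 0x1d (blk 7, set 3) → L1-HIT  vc=[]
4: 0x5a (blk 22, set 2) → L1-HIT  vc=[]
5: 0x5f (blk 23, set 3) → MISS  vc=[7]
6: 0x1d (blk 7, set 3) → VC-HIT  vc=[23]
7: 0x1e (blk 7, set 3) → L1-HIT  vc=[23]
8: 0x1f (blk 7, set 3) → L1-HIT  vc=[23]
9: 0x5f (blk 23, set 3) → VC-HIT  vc=[7]
10: 0x5d (blk 23, set 3) → L1-HIT  vc=[7]
11: 0x1d (blk 7, set 3) → VC-HIT  vc=[23]
12: 0x59 (blk 22, set 2) → L1-HIT  vc=[23]
13: 0x59 (blk 22, set 2) → L1-HIT  vc=[23]
14: 0x1d (blk 7, set 3) → L1-HIT  vc=[23]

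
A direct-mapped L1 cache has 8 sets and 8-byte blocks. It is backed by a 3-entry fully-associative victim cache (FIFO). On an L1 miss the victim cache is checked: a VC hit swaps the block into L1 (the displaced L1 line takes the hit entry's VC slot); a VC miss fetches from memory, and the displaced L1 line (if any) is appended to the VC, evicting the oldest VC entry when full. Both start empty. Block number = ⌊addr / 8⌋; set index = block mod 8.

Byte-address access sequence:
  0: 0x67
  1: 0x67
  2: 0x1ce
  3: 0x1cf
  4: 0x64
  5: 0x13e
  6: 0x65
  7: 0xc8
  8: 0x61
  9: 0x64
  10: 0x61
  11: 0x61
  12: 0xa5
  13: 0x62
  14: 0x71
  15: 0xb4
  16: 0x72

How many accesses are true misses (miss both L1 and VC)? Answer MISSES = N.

MISSES = 7

0: 0x67 (blk 12, set 4) → MISS  vc=[]
1: 0x67 (blk 12, set 4) → L1-HIT  vc=[]
2: 0x1ce (blk 57, set 1) → MISS  vc=[]
3: 0x1cf (blk 57, set 1) → L1-HIT  vc=[]
4: 0x64 (blk 12, set 4) → L1-HIT  vc=[]
5: 0x13e (blk 39, set 7) → MISS  vc=[]
6: 0x65 (blk 12, set 4) → L1-HIT  vc=[]
7: 0xc8 (blk 25, set 1) → MISS  vc=[57]
8: 0x61 (blk 12, set 4) → L1-HIT  vc=[57]
9: 0x64 (blk 12, set 4) → L1-HIT  vc=[57]
10: 0x61 (blk 12, set 4) → L1-HIT  vc=[57]
11: 0x61 (blk 12, set 4) → L1-HIT  vc=[57]
12: 0xa5 (blk 20, set 4) → MISS  vc=[57, 12]
13: 0x62 (blk 12, set 4) → VC-HIT  vc=[57, 20]
14: 0x71 (blk 14, set 6) → MISS  vc=[57, 20]
15: 0xb4 (blk 22, set 6) → MISS  vc=[57, 20, 14]
16: 0x72 (blk 14, set 6) → VC-HIT  vc=[57, 20, 22]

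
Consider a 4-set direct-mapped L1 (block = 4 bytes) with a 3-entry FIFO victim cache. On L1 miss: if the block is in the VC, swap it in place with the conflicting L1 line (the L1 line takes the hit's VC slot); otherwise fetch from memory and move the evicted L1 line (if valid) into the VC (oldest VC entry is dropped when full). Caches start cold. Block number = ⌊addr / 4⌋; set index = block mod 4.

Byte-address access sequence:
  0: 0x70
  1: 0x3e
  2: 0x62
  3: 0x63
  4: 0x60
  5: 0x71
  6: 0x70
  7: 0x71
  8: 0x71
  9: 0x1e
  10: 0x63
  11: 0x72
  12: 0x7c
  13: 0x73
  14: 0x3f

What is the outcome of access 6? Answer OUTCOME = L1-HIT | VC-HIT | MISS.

  [0] addr=0x70 blk=28 s=0: MISS | VC []
  [1] addr=0x3e blk=15 s=3: MISS | VC []
  [2] addr=0x62 blk=24 s=0: MISS | VC [28]
  [3] addr=0x63 blk=24 s=0: L1-HIT | VC [28]
  [4] addr=0x60 blk=24 s=0: L1-HIT | VC [28]
  [5] addr=0x71 blk=28 s=0: VC-HIT | VC [24]
  [6] addr=0x70 blk=28 s=0: L1-HIT | VC [24]
  [7] addr=0x71 blk=28 s=0: L1-HIT | VC [24]
  [8] addr=0x71 blk=28 s=0: L1-HIT | VC [24]
  [9] addr=0x1e blk=7 s=3: MISS | VC [24, 15]
  [10] addr=0x63 blk=24 s=0: VC-HIT | VC [28, 15]
  [11] addr=0x72 blk=28 s=0: VC-HIT | VC [24, 15]
  [12] addr=0x7c blk=31 s=3: MISS | VC [24, 15, 7]
  [13] addr=0x73 blk=28 s=0: L1-HIT | VC [24, 15, 7]
  [14] addr=0x3f blk=15 s=3: VC-HIT | VC [24, 31, 7]

OUTCOME = L1-HIT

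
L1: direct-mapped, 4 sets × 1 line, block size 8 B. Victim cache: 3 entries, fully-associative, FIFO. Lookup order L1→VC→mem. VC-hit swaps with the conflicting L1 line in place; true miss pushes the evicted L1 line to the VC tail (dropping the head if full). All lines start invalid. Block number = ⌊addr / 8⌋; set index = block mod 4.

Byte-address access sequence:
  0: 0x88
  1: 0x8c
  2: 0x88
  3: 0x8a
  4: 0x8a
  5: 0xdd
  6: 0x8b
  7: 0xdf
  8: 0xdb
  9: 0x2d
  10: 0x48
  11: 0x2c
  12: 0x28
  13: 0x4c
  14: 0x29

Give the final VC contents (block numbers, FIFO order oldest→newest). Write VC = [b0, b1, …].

#0 0x88→b17/s1 MISS; vc=[]
#1 0x8c→b17/s1 L1-HIT; vc=[]
#2 0x88→b17/s1 L1-HIT; vc=[]
#3 0x8a→b17/s1 L1-HIT; vc=[]
#4 0x8a→b17/s1 L1-HIT; vc=[]
#5 0xdd→b27/s3 MISS; vc=[]
#6 0x8b→b17/s1 L1-HIT; vc=[]
#7 0xdf→b27/s3 L1-HIT; vc=[]
#8 0xdb→b27/s3 L1-HIT; vc=[]
#9 0x2d→b5/s1 MISS; vc=[17]
#10 0x48→b9/s1 MISS; vc=[17,5]
#11 0x2c→b5/s1 VC-HIT; vc=[17,9]
#12 0x28→b5/s1 L1-HIT; vc=[17,9]
#13 0x4c→b9/s1 VC-HIT; vc=[17,5]
#14 0x29→b5/s1 VC-HIT; vc=[17,9]

VC = [17, 9]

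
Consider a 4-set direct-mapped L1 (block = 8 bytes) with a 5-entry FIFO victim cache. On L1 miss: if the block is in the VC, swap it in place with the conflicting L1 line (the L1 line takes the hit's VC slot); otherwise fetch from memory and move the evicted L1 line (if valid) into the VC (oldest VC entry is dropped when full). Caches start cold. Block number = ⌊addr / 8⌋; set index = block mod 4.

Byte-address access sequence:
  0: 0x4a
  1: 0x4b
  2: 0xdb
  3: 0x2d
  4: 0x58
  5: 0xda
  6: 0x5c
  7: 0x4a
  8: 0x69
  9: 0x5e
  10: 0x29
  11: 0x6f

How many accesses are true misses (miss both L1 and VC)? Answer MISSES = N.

  [0] addr=0x4a blk=9 s=1: MISS | VC []
  [1] addr=0x4b blk=9 s=1: L1-HIT | VC []
  [2] addr=0xdb blk=27 s=3: MISS | VC []
  [3] addr=0x2d blk=5 s=1: MISS | VC [9]
  [4] addr=0x58 blk=11 s=3: MISS | VC [9, 27]
  [5] addr=0xda blk=27 s=3: VC-HIT | VC [9, 11]
  [6] addr=0x5c blk=11 s=3: VC-HIT | VC [9, 27]
  [7] addr=0x4a blk=9 s=1: VC-HIT | VC [5, 27]
  [8] addr=0x69 blk=13 s=1: MISS | VC [5, 27, 9]
  [9] addr=0x5e blk=11 s=3: L1-HIT | VC [5, 27, 9]
  [10] addr=0x29 blk=5 s=1: VC-HIT | VC [13, 27, 9]
  [11] addr=0x6f blk=13 s=1: VC-HIT | VC [5, 27, 9]

MISSES = 5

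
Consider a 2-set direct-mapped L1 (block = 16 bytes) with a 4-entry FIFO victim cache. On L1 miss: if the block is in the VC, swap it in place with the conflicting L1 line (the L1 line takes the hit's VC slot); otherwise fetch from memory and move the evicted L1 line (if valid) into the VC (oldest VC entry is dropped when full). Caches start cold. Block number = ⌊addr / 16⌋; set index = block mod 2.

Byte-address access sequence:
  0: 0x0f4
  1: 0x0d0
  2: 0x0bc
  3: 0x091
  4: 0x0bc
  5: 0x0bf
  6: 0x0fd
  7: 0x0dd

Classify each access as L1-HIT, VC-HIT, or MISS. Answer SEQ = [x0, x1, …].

0: 0xf4 (blk 15, set 1) → MISS  vc=[]
1: 0xd0 (blk 13, set 1) → MISS  vc=[15]
2: 0xbc (blk 11, set 1) → MISS  vc=[15, 13]
3: 0x91 (blk 9, set 1) → MISS  vc=[15, 13, 11]
4: 0xbc (blk 11, set 1) → VC-HIT  vc=[15, 13, 9]
5: 0xbf (blk 11, set 1) → L1-HIT  vc=[15, 13, 9]
6: 0xfd (blk 15, set 1) → VC-HIT  vc=[11, 13, 9]
7: 0xdd (blk 13, set 1) → VC-HIT  vc=[11, 15, 9]

SEQ = [MISS, MISS, MISS, MISS, VC-HIT, L1-HIT, VC-HIT, VC-HIT]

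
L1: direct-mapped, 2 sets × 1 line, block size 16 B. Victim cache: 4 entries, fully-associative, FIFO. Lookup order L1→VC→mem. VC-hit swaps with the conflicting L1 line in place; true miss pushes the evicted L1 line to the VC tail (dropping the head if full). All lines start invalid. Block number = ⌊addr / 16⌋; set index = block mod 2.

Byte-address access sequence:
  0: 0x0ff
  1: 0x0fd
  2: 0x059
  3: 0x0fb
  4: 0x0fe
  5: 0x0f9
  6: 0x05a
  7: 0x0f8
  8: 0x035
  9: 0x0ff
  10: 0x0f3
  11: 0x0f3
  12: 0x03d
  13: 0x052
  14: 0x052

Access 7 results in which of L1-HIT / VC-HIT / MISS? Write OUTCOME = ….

OUTCOME = VC-HIT

  [0] addr=0xff blk=15 s=1: MISS | VC []
  [1] addr=0xfd blk=15 s=1: L1-HIT | VC []
  [2] addr=0x59 blk=5 s=1: MISS | VC [15]
  [3] addr=0xfb blk=15 s=1: VC-HIT | VC [5]
  [4] addr=0xfe blk=15 s=1: L1-HIT | VC [5]
  [5] addr=0xf9 blk=15 s=1: L1-HIT | VC [5]
  [6] addr=0x5a blk=5 s=1: VC-HIT | VC [15]
  [7] addr=0xf8 blk=15 s=1: VC-HIT | VC [5]
  [8] addr=0x35 blk=3 s=1: MISS | VC [5, 15]
  [9] addr=0xff blk=15 s=1: VC-HIT | VC [5, 3]
  [10] addr=0xf3 blk=15 s=1: L1-HIT | VC [5, 3]
  [11] addr=0xf3 blk=15 s=1: L1-HIT | VC [5, 3]
  [12] addr=0x3d blk=3 s=1: VC-HIT | VC [5, 15]
  [13] addr=0x52 blk=5 s=1: VC-HIT | VC [3, 15]
  [14] addr=0x52 blk=5 s=1: L1-HIT | VC [3, 15]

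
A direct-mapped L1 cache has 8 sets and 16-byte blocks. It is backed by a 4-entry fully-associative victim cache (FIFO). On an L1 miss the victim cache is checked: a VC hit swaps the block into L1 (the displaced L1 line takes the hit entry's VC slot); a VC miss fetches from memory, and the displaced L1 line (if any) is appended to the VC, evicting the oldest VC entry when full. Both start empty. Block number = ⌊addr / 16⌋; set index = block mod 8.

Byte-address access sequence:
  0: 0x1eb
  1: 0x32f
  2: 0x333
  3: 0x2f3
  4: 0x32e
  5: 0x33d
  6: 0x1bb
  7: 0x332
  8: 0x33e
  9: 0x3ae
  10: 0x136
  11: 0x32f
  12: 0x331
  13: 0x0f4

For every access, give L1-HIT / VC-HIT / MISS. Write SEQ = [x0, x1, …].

SEQ = [MISS, MISS, MISS, MISS, L1-HIT, L1-HIT, MISS, VC-HIT, L1-HIT, MISS, MISS, VC-HIT, VC-HIT, MISS]

  [0] addr=0x1eb blk=30 s=6: MISS | VC []
  [1] addr=0x32f blk=50 s=2: MISS | VC []
  [2] addr=0x333 blk=51 s=3: MISS | VC []
  [3] addr=0x2f3 blk=47 s=7: MISS | VC []
  [4] addr=0x32e blk=50 s=2: L1-HIT | VC []
  [5] addr=0x33d blk=51 s=3: L1-HIT | VC []
  [6] addr=0x1bb blk=27 s=3: MISS | VC [51]
  [7] addr=0x332 blk=51 s=3: VC-HIT | VC [27]
  [8] addr=0x33e blk=51 s=3: L1-HIT | VC [27]
  [9] addr=0x3ae blk=58 s=2: MISS | VC [27, 50]
  [10] addr=0x136 blk=19 s=3: MISS | VC [27, 50, 51]
  [11] addr=0x32f blk=50 s=2: VC-HIT | VC [27, 58, 51]
  [12] addr=0x331 blk=51 s=3: VC-HIT | VC [27, 58, 19]
  [13] addr=0xf4 blk=15 s=7: MISS | VC [27, 58, 19, 47]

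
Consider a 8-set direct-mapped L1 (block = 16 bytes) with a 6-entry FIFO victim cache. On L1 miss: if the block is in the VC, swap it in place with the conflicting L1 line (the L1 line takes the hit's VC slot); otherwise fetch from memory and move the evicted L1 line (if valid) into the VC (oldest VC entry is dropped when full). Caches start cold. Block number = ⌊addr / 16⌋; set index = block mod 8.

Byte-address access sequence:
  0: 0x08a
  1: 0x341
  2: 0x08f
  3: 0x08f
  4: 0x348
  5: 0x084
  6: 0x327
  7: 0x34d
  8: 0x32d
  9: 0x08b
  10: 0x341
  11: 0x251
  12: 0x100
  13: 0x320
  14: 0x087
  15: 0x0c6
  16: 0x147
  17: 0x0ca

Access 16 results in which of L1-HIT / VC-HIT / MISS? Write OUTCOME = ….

OUTCOME = MISS

  [0] addr=0x8a blk=8 s=0: MISS | VC []
  [1] addr=0x341 blk=52 s=4: MISS | VC []
  [2] addr=0x8f blk=8 s=0: L1-HIT | VC []
  [3] addr=0x8f blk=8 s=0: L1-HIT | VC []
  [4] addr=0x348 blk=52 s=4: L1-HIT | VC []
  [5] addr=0x84 blk=8 s=0: L1-HIT | VC []
  [6] addr=0x327 blk=50 s=2: MISS | VC []
  [7] addr=0x34d blk=52 s=4: L1-HIT | VC []
  [8] addr=0x32d blk=50 s=2: L1-HIT | VC []
  [9] addr=0x8b blk=8 s=0: L1-HIT | VC []
  [10] addr=0x341 blk=52 s=4: L1-HIT | VC []
  [11] addr=0x251 blk=37 s=5: MISS | VC []
  [12] addr=0x100 blk=16 s=0: MISS | VC [8]
  [13] addr=0x320 blk=50 s=2: L1-HIT | VC [8]
  [14] addr=0x87 blk=8 s=0: VC-HIT | VC [16]
  [15] addr=0xc6 blk=12 s=4: MISS | VC [16, 52]
  [16] addr=0x147 blk=20 s=4: MISS | VC [16, 52, 12]
  [17] addr=0xca blk=12 s=4: VC-HIT | VC [16, 52, 20]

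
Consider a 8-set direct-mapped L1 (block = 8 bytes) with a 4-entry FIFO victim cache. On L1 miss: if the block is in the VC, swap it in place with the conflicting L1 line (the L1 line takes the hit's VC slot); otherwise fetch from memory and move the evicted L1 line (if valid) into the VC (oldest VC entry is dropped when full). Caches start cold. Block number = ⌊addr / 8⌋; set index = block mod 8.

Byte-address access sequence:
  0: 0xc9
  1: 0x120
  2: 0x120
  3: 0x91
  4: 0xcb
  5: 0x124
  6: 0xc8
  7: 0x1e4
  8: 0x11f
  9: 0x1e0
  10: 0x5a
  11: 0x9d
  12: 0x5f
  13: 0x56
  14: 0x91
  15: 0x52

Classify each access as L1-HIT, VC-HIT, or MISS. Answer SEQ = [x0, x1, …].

SEQ = [MISS, MISS, L1-HIT, MISS, L1-HIT, L1-HIT, L1-HIT, MISS, MISS, L1-HIT, MISS, MISS, VC-HIT, MISS, VC-HIT, VC-HIT]

#0 0xc9→b25/s1 MISS; vc=[]
#1 0x120→b36/s4 MISS; vc=[]
#2 0x120→b36/s4 L1-HIT; vc=[]
#3 0x91→b18/s2 MISS; vc=[]
#4 0xcb→b25/s1 L1-HIT; vc=[]
#5 0x124→b36/s4 L1-HIT; vc=[]
#6 0xc8→b25/s1 L1-HIT; vc=[]
#7 0x1e4→b60/s4 MISS; vc=[36]
#8 0x11f→b35/s3 MISS; vc=[36]
#9 0x1e0→b60/s4 L1-HIT; vc=[36]
#10 0x5a→b11/s3 MISS; vc=[36,35]
#11 0x9d→b19/s3 MISS; vc=[36,35,11]
#12 0x5f→b11/s3 VC-HIT; vc=[36,35,19]
#13 0x56→b10/s2 MISS; vc=[36,35,19,18]
#14 0x91→b18/s2 VC-HIT; vc=[36,35,19,10]
#15 0x52→b10/s2 VC-HIT; vc=[36,35,19,18]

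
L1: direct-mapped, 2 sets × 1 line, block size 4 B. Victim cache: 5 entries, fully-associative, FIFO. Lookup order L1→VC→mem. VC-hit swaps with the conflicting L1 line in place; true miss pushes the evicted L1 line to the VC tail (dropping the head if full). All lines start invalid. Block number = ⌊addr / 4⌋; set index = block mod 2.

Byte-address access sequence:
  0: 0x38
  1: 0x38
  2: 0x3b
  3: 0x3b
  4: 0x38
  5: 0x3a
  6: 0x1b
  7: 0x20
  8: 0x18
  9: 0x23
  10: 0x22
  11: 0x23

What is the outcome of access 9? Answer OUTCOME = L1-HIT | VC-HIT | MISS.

#0 0x38→b14/s0 MISS; vc=[]
#1 0x38→b14/s0 L1-HIT; vc=[]
#2 0x3b→b14/s0 L1-HIT; vc=[]
#3 0x3b→b14/s0 L1-HIT; vc=[]
#4 0x38→b14/s0 L1-HIT; vc=[]
#5 0x3a→b14/s0 L1-HIT; vc=[]
#6 0x1b→b6/s0 MISS; vc=[14]
#7 0x20→b8/s0 MISS; vc=[14,6]
#8 0x18→b6/s0 VC-HIT; vc=[14,8]
#9 0x23→b8/s0 VC-HIT; vc=[14,6]
#10 0x22→b8/s0 L1-HIT; vc=[14,6]
#11 0x23→b8/s0 L1-HIT; vc=[14,6]

OUTCOME = VC-HIT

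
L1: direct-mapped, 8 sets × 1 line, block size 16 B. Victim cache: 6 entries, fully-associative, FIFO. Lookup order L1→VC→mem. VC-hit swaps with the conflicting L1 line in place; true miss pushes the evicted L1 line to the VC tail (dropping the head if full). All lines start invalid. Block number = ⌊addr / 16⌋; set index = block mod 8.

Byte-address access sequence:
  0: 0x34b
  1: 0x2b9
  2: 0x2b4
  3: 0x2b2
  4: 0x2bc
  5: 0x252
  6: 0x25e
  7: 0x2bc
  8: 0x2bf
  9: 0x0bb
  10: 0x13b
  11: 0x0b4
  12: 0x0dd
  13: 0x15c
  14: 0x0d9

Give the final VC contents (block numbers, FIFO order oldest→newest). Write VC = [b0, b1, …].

VC = [43, 19, 37, 21]

0: 0x34b (blk 52, set 4) → MISS  vc=[]
1: 0x2b9 (blk 43, set 3) → MISS  vc=[]
2: 0x2b4 (blk 43, set 3) → L1-HIT  vc=[]
3: 0x2b2 (blk 43, set 3) → L1-HIT  vc=[]
4: 0x2bc (blk 43, set 3) → L1-HIT  vc=[]
5: 0x252 (blk 37, set 5) → MISS  vc=[]
6: 0x25e (blk 37, set 5) → L1-HIT  vc=[]
7: 0x2bc (blk 43, set 3) → L1-HIT  vc=[]
8: 0x2bf (blk 43, set 3) → L1-HIT  vc=[]
9: 0xbb (blk 11, set 3) → MISS  vc=[43]
10: 0x13b (blk 19, set 3) → MISS  vc=[43, 11]
11: 0xb4 (blk 11, set 3) → VC-HIT  vc=[43, 19]
12: 0xdd (blk 13, set 5) → MISS  vc=[43, 19, 37]
13: 0x15c (blk 21, set 5) → MISS  vc=[43, 19, 37, 13]
14: 0xd9 (blk 13, set 5) → VC-HIT  vc=[43, 19, 37, 21]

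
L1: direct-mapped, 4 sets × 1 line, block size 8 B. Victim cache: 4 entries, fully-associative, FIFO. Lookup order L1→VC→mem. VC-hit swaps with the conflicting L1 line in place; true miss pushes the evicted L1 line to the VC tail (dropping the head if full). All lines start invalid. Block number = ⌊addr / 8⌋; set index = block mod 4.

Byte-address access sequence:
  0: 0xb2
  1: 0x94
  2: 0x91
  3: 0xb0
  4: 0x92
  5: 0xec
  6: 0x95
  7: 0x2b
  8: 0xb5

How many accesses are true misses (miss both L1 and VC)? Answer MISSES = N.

#0 0xb2→b22/s2 MISS; vc=[]
#1 0x94→b18/s2 MISS; vc=[22]
#2 0x91→b18/s2 L1-HIT; vc=[22]
#3 0xb0→b22/s2 VC-HIT; vc=[18]
#4 0x92→b18/s2 VC-HIT; vc=[22]
#5 0xec→b29/s1 MISS; vc=[22]
#6 0x95→b18/s2 L1-HIT; vc=[22]
#7 0x2b→b5/s1 MISS; vc=[22,29]
#8 0xb5→b22/s2 VC-HIT; vc=[18,29]

MISSES = 4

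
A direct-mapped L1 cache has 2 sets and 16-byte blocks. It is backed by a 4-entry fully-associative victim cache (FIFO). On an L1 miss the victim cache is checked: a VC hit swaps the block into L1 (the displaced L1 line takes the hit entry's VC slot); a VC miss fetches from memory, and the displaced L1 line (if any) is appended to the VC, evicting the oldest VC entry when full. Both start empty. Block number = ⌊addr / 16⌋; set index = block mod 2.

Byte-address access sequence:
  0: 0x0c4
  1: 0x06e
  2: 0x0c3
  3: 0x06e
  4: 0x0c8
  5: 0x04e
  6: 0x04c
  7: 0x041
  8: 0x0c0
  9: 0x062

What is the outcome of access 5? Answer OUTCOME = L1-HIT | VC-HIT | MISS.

  [0] addr=0xc4 blk=12 s=0: MISS | VC []
  [1] addr=0x6e blk=6 s=0: MISS | VC [12]
  [2] addr=0xc3 blk=12 s=0: VC-HIT | VC [6]
  [3] addr=0x6e blk=6 s=0: VC-HIT | VC [12]
  [4] addr=0xc8 blk=12 s=0: VC-HIT | VC [6]
  [5] addr=0x4e blk=4 s=0: MISS | VC [6, 12]
  [6] addr=0x4c blk=4 s=0: L1-HIT | VC [6, 12]
  [7] addr=0x41 blk=4 s=0: L1-HIT | VC [6, 12]
  [8] addr=0xc0 blk=12 s=0: VC-HIT | VC [6, 4]
  [9] addr=0x62 blk=6 s=0: VC-HIT | VC [12, 4]

OUTCOME = MISS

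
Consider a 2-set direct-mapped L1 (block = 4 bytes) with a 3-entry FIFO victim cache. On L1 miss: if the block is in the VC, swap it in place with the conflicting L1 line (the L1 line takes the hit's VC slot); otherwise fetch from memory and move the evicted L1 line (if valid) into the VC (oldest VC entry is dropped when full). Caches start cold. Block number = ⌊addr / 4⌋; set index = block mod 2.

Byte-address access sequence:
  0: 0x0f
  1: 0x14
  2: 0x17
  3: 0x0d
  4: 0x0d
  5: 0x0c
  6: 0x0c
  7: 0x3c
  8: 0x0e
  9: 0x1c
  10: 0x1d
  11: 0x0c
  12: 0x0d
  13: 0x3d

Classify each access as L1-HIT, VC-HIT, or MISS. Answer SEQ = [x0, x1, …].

SEQ = [MISS, MISS, L1-HIT, VC-HIT, L1-HIT, L1-HIT, L1-HIT, MISS, VC-HIT, MISS, L1-HIT, VC-HIT, L1-HIT, VC-HIT]

  [0] addr=0xf blk=3 s=1: MISS | VC []
  [1] addr=0x14 blk=5 s=1: MISS | VC [3]
  [2] addr=0x17 blk=5 s=1: L1-HIT | VC [3]
  [3] addr=0xd blk=3 s=1: VC-HIT | VC [5]
  [4] addr=0xd blk=3 s=1: L1-HIT | VC [5]
  [5] addr=0xc blk=3 s=1: L1-HIT | VC [5]
  [6] addr=0xc blk=3 s=1: L1-HIT | VC [5]
  [7] addr=0x3c blk=15 s=1: MISS | VC [5, 3]
  [8] addr=0xe blk=3 s=1: VC-HIT | VC [5, 15]
  [9] addr=0x1c blk=7 s=1: MISS | VC [5, 15, 3]
  [10] addr=0x1d blk=7 s=1: L1-HIT | VC [5, 15, 3]
  [11] addr=0xc blk=3 s=1: VC-HIT | VC [5, 15, 7]
  [12] addr=0xd blk=3 s=1: L1-HIT | VC [5, 15, 7]
  [13] addr=0x3d blk=15 s=1: VC-HIT | VC [5, 3, 7]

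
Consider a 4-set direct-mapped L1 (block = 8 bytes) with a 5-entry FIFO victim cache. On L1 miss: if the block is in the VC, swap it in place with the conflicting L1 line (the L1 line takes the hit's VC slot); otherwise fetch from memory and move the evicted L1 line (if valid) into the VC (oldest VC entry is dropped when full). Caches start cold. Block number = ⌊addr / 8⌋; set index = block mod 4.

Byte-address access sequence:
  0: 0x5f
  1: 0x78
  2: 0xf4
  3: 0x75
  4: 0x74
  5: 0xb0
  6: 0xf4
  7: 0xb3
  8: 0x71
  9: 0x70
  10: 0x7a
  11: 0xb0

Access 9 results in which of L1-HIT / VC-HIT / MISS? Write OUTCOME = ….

OUTCOME = L1-HIT

  [0] addr=0x5f blk=11 s=3: MISS | VC []
  [1] addr=0x78 blk=15 s=3: MISS | VC [11]
  [2] addr=0xf4 blk=30 s=2: MISS | VC [11]
  [3] addr=0x75 blk=14 s=2: MISS | VC [11, 30]
  [4] addr=0x74 blk=14 s=2: L1-HIT | VC [11, 30]
  [5] addr=0xb0 blk=22 s=2: MISS | VC [11, 30, 14]
  [6] addr=0xf4 blk=30 s=2: VC-HIT | VC [11, 22, 14]
  [7] addr=0xb3 blk=22 s=2: VC-HIT | VC [11, 30, 14]
  [8] addr=0x71 blk=14 s=2: VC-HIT | VC [11, 30, 22]
  [9] addr=0x70 blk=14 s=2: L1-HIT | VC [11, 30, 22]
  [10] addr=0x7a blk=15 s=3: L1-HIT | VC [11, 30, 22]
  [11] addr=0xb0 blk=22 s=2: VC-HIT | VC [11, 30, 14]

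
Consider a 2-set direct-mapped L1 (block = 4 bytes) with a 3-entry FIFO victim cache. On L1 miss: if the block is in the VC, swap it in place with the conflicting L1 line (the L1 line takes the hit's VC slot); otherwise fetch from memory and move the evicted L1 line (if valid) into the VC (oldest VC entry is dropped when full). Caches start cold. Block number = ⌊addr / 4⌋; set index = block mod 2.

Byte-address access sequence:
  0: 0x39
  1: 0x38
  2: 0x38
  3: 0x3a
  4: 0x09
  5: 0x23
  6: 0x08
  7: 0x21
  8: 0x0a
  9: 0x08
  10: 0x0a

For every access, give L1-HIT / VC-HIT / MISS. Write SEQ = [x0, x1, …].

  [0] addr=0x39 blk=14 s=0: MISS | VC []
  [1] addr=0x38 blk=14 s=0: L1-HIT | VC []
  [2] addr=0x38 blk=14 s=0: L1-HIT | VC []
  [3] addr=0x3a blk=14 s=0: L1-HIT | VC []
  [4] addr=0x9 blk=2 s=0: MISS | VC [14]
  [5] addr=0x23 blk=8 s=0: MISS | VC [14, 2]
  [6] addr=0x8 blk=2 s=0: VC-HIT | VC [14, 8]
  [7] addr=0x21 blk=8 s=0: VC-HIT | VC [14, 2]
  [8] addr=0xa blk=2 s=0: VC-HIT | VC [14, 8]
  [9] addr=0x8 blk=2 s=0: L1-HIT | VC [14, 8]
  [10] addr=0xa blk=2 s=0: L1-HIT | VC [14, 8]

SEQ = [MISS, L1-HIT, L1-HIT, L1-HIT, MISS, MISS, VC-HIT, VC-HIT, VC-HIT, L1-HIT, L1-HIT]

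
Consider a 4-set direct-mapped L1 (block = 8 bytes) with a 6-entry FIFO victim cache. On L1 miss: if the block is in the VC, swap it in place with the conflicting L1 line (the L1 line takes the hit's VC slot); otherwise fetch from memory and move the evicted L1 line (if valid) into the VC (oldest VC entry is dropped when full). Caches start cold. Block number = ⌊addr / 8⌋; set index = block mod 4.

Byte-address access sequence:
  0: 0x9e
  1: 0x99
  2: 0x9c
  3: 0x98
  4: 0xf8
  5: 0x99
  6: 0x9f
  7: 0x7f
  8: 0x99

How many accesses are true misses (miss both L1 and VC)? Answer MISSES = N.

#0 0x9e→b19/s3 MISS; vc=[]
#1 0x99→b19/s3 L1-HIT; vc=[]
#2 0x9c→b19/s3 L1-HIT; vc=[]
#3 0x98→b19/s3 L1-HIT; vc=[]
#4 0xf8→b31/s3 MISS; vc=[19]
#5 0x99→b19/s3 VC-HIT; vc=[31]
#6 0x9f→b19/s3 L1-HIT; vc=[31]
#7 0x7f→b15/s3 MISS; vc=[31,19]
#8 0x99→b19/s3 VC-HIT; vc=[31,15]

MISSES = 3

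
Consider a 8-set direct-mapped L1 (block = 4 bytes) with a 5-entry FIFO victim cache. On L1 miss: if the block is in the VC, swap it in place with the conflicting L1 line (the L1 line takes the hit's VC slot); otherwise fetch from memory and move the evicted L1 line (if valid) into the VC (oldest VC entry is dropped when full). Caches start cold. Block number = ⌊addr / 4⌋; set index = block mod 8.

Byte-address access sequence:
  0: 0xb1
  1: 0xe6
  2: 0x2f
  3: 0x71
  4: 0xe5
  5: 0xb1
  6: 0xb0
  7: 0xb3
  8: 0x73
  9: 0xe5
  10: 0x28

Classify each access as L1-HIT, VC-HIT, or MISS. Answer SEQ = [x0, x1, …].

#0 0xb1→b44/s4 MISS; vc=[]
#1 0xe6→b57/s1 MISS; vc=[]
#2 0x2f→b11/s3 MISS; vc=[]
#3 0x71→b28/s4 MISS; vc=[44]
#4 0xe5→b57/s1 L1-HIT; vc=[44]
#5 0xb1→b44/s4 VC-HIT; vc=[28]
#6 0xb0→b44/s4 L1-HIT; vc=[28]
#7 0xb3→b44/s4 L1-HIT; vc=[28]
#8 0x73→b28/s4 VC-HIT; vc=[44]
#9 0xe5→b57/s1 L1-HIT; vc=[44]
#10 0x28→b10/s2 MISS; vc=[44]

SEQ = [MISS, MISS, MISS, MISS, L1-HIT, VC-HIT, L1-HIT, L1-HIT, VC-HIT, L1-HIT, MISS]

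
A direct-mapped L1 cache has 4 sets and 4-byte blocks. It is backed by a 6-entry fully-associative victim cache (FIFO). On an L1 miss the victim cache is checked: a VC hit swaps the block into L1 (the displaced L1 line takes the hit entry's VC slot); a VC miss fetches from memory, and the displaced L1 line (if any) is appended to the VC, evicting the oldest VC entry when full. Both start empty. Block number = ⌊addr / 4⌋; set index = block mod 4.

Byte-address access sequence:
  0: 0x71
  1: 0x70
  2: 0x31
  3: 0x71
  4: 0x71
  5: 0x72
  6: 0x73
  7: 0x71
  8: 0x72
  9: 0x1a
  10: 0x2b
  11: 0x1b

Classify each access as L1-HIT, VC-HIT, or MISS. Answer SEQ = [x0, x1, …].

SEQ = [MISS, L1-HIT, MISS, VC-HIT, L1-HIT, L1-HIT, L1-HIT, L1-HIT, L1-HIT, MISS, MISS, VC-HIT]

#0 0x71→b28/s0 MISS; vc=[]
#1 0x70→b28/s0 L1-HIT; vc=[]
#2 0x31→b12/s0 MISS; vc=[28]
#3 0x71→b28/s0 VC-HIT; vc=[12]
#4 0x71→b28/s0 L1-HIT; vc=[12]
#5 0x72→b28/s0 L1-HIT; vc=[12]
#6 0x73→b28/s0 L1-HIT; vc=[12]
#7 0x71→b28/s0 L1-HIT; vc=[12]
#8 0x72→b28/s0 L1-HIT; vc=[12]
#9 0x1a→b6/s2 MISS; vc=[12]
#10 0x2b→b10/s2 MISS; vc=[12,6]
#11 0x1b→b6/s2 VC-HIT; vc=[12,10]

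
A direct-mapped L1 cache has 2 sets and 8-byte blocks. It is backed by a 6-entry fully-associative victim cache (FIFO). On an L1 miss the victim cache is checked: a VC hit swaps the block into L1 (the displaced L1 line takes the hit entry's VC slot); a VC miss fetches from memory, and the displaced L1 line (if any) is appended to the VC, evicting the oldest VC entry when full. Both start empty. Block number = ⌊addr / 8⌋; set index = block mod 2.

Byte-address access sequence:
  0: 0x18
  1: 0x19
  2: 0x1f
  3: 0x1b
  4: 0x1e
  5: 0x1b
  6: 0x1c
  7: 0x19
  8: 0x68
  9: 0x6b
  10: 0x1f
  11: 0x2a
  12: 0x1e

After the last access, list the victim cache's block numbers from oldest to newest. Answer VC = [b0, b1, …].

VC = [13, 5]

#0 0x18→b3/s1 MISS; vc=[]
#1 0x19→b3/s1 L1-HIT; vc=[]
#2 0x1f→b3/s1 L1-HIT; vc=[]
#3 0x1b→b3/s1 L1-HIT; vc=[]
#4 0x1e→b3/s1 L1-HIT; vc=[]
#5 0x1b→b3/s1 L1-HIT; vc=[]
#6 0x1c→b3/s1 L1-HIT; vc=[]
#7 0x19→b3/s1 L1-HIT; vc=[]
#8 0x68→b13/s1 MISS; vc=[3]
#9 0x6b→b13/s1 L1-HIT; vc=[3]
#10 0x1f→b3/s1 VC-HIT; vc=[13]
#11 0x2a→b5/s1 MISS; vc=[13,3]
#12 0x1e→b3/s1 VC-HIT; vc=[13,5]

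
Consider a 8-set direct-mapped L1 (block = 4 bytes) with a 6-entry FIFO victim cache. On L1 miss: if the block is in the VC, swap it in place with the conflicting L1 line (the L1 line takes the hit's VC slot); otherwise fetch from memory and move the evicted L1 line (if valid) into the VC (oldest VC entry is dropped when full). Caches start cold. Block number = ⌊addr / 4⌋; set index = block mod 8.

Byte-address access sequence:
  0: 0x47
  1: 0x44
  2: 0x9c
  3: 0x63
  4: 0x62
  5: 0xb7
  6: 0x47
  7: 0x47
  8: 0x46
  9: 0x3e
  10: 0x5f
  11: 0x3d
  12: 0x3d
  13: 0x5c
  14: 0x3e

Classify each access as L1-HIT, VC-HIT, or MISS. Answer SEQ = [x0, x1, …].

SEQ = [MISS, L1-HIT, MISS, MISS, L1-HIT, MISS, L1-HIT, L1-HIT, L1-HIT, MISS, MISS, VC-HIT, L1-HIT, VC-HIT, VC-HIT]

#0 0x47→b17/s1 MISS; vc=[]
#1 0x44→b17/s1 L1-HIT; vc=[]
#2 0x9c→b39/s7 MISS; vc=[]
#3 0x63→b24/s0 MISS; vc=[]
#4 0x62→b24/s0 L1-HIT; vc=[]
#5 0xb7→b45/s5 MISS; vc=[]
#6 0x47→b17/s1 L1-HIT; vc=[]
#7 0x47→b17/s1 L1-HIT; vc=[]
#8 0x46→b17/s1 L1-HIT; vc=[]
#9 0x3e→b15/s7 MISS; vc=[39]
#10 0x5f→b23/s7 MISS; vc=[39,15]
#11 0x3d→b15/s7 VC-HIT; vc=[39,23]
#12 0x3d→b15/s7 L1-HIT; vc=[39,23]
#13 0x5c→b23/s7 VC-HIT; vc=[39,15]
#14 0x3e→b15/s7 VC-HIT; vc=[39,23]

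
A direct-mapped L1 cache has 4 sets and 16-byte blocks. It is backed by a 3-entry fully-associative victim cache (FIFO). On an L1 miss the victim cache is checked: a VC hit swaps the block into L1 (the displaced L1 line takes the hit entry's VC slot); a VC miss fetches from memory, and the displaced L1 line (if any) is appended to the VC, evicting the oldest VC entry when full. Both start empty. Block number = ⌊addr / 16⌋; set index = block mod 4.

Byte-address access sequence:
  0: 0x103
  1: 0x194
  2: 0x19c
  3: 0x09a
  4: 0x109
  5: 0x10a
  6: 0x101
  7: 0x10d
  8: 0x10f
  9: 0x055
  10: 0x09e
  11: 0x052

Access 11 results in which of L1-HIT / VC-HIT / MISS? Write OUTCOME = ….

OUTCOME = VC-HIT

  [0] addr=0x103 blk=16 s=0: MISS | VC []
  [1] addr=0x194 blk=25 s=1: MISS | VC []
  [2] addr=0x19c blk=25 s=1: L1-HIT | VC []
  [3] addr=0x9a blk=9 s=1: MISS | VC [25]
  [4] addr=0x109 blk=16 s=0: L1-HIT | VC [25]
  [5] addr=0x10a blk=16 s=0: L1-HIT | VC [25]
  [6] addr=0x101 blk=16 s=0: L1-HIT | VC [25]
  [7] addr=0x10d blk=16 s=0: L1-HIT | VC [25]
  [8] addr=0x10f blk=16 s=0: L1-HIT | VC [25]
  [9] addr=0x55 blk=5 s=1: MISS | VC [25, 9]
  [10] addr=0x9e blk=9 s=1: VC-HIT | VC [25, 5]
  [11] addr=0x52 blk=5 s=1: VC-HIT | VC [25, 9]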